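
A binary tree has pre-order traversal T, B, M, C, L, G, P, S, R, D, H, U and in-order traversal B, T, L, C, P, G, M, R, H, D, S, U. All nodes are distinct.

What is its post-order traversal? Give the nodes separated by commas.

The first element of pre-order is the root; it splits in-order into left and right subtrees.
Root T: left subtree has 1 node {B}, right has 10 {L, C, P, G, M, R, H, D, S, U}.
  Root M: left subtree has 4 nodes {L, C, P, G}, right has 5 {R, H, D, S, U}.
    Root C: left subtree has 1 node {L}, right has 2 {P, G}.
      Root G: left subtree has 1 node {P}, right has 0 { }.
    Root S: left subtree has 3 nodes {R, H, D}, right has 1 {U}.
      Root R: left subtree has 0 nodes { }, right has 2 {H, D}.
        Root D: left subtree has 1 node {H}, right has 0 { }.

B, L, P, G, C, H, D, R, U, S, M, T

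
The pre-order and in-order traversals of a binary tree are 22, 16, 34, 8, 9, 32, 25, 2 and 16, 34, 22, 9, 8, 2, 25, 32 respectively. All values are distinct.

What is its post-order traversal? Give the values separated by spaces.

34 16 9 2 25 32 8 22

The first element of pre-order is the root; it splits in-order into left and right subtrees.
Root 22: left subtree has 2 nodes {16, 34}, right has 5 {9, 8, 2, 25, 32}.
  Root 16: left subtree has 0 nodes { }, right has 1 {34}.
  Root 8: left subtree has 1 node {9}, right has 3 {2, 25, 32}.
    Root 32: left subtree has 2 nodes {2, 25}, right has 0 { }.
      Root 25: left subtree has 1 node {2}, right has 0 { }.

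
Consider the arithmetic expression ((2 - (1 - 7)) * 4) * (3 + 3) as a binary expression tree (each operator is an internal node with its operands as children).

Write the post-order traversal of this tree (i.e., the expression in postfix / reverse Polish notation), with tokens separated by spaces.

2 1 7 - - 4 * 3 3 + *

Post-order on an expression tree gives postfix notation: for each operator, emit left operand, right operand, then the operator.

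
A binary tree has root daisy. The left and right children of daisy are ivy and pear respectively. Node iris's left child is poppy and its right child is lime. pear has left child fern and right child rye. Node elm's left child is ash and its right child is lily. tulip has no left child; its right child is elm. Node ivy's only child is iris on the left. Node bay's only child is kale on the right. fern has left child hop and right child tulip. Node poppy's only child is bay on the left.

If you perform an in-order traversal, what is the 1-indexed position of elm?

In-order visits the left subtree, then the node, then the right subtree.
At daisy: go left to ivy.
  At ivy: go left to iris.
    At iris: go left to poppy.
      At poppy: go left to bay.
        At bay: no left child.
        Visit bay.
        At bay: go right to kale.
          kale is a leaf — visit kale.
      Visit poppy.
      At poppy: no right child.
    Visit iris.
    At iris: go right to lime.
      lime is a leaf — visit lime.
  Visit ivy.
  At ivy: no right child.
Visit daisy.
At daisy: go right to pear.
  At pear: go left to fern.
    At fern: go left to hop.
      hop is a leaf — visit hop.
    Visit fern.
    At fern: go right to tulip.
      At tulip: no left child.
      Visit tulip.
      At tulip: go right to elm.
        At elm: go left to ash.
          ash is a leaf — visit ash.
        Visit elm.
        At elm: go right to lily.
          lily is a leaf — visit lily.
  Visit pear.
  At pear: go right to rye.
    rye is a leaf — visit rye.
Full in-order sequence: bay, kale, poppy, iris, lime, ivy, daisy, hop, fern, tulip, ash, elm, lily, pear, rye.

12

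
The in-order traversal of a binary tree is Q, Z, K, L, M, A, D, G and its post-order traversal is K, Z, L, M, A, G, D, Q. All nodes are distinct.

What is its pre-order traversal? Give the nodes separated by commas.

Q, D, A, M, L, Z, K, G

The last element of post-order is the root; it splits in-order into left and right subtrees.
Root Q: left subtree has 0 nodes { }, right has 7 {Z, K, L, M, A, D, G}.
  Root D: left subtree has 5 nodes {Z, K, L, M, A}, right has 1 {G}.
    Root A: left subtree has 4 nodes {Z, K, L, M}, right has 0 { }.
      Root M: left subtree has 3 nodes {Z, K, L}, right has 0 { }.
        Root L: left subtree has 2 nodes {Z, K}, right has 0 { }.
          Root Z: left subtree has 0 nodes { }, right has 1 {K}.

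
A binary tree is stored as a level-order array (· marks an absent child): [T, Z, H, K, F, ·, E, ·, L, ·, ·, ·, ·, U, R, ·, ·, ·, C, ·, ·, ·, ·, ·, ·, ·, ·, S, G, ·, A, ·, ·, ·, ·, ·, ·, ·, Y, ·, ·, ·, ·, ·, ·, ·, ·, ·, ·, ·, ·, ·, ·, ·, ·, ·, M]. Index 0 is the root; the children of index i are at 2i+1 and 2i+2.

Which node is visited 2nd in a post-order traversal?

C

Post-order visits the left subtree, then the right subtree, then the node.
At T: go left to Z.
  At Z: go left to K.
    At K: no left child.
    At K: go right to L.
      At L: no left child.
      At L: go right to C.
        At C: no left child.
        At C: go right to Y.
          Y is a leaf — visit Y.
        Visit C.
      Visit L.
    Visit K.
  At Z: go right to F.
    F is a leaf — visit F.
  Visit Z.
At T: go right to H.
  At H: no left child.
  At H: go right to E.
    At E: go left to U.
      At U: go left to S.
        At S: no left child.
        At S: go right to M.
          M is a leaf — visit M.
        Visit S.
      At U: go right to G.
        G is a leaf — visit G.
      Visit U.
    At E: go right to R.
      At R: no left child.
      At R: go right to A.
        A is a leaf — visit A.
      Visit R.
    Visit E.
  Visit H.
Visit T.
Full post-order sequence: Y, C, L, K, F, Z, M, S, G, U, A, R, E, H, T.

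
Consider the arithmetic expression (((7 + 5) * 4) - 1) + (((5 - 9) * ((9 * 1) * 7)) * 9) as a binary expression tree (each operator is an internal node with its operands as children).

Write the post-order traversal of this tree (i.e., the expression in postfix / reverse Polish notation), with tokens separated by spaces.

7 5 + 4 * 1 - 5 9 - 9 1 * 7 * * 9 * +

Post-order on an expression tree gives postfix notation: for each operator, emit left operand, right operand, then the operator.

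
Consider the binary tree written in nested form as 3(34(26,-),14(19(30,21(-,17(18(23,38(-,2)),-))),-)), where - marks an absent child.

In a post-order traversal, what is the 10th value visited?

Post-order visits the left subtree, then the right subtree, then the node.
At 3: go left to 34.
  At 34: go left to 26.
    26 is a leaf — visit 26.
  At 34: no right child.
  Visit 34.
At 3: go right to 14.
  At 14: go left to 19.
    At 19: go left to 30.
      30 is a leaf — visit 30.
    At 19: go right to 21.
      At 21: no left child.
      At 21: go right to 17.
        At 17: go left to 18.
          At 18: go left to 23.
            23 is a leaf — visit 23.
          At 18: go right to 38.
            At 38: no left child.
            At 38: go right to 2.
              2 is a leaf — visit 2.
            Visit 38.
          Visit 18.
        At 17: no right child.
        Visit 17.
      Visit 21.
    Visit 19.
  At 14: no right child.
  Visit 14.
Visit 3.
Full post-order sequence: 26, 34, 30, 23, 2, 38, 18, 17, 21, 19, 14, 3.

19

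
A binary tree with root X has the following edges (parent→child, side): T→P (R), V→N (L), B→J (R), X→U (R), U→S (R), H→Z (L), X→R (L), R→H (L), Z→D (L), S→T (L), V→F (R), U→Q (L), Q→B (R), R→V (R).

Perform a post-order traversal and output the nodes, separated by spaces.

Post-order visits the left subtree, then the right subtree, then the node.
At X: go left to R.
  At R: go left to H.
    At H: go left to Z.
      At Z: go left to D.
        D is a leaf — visit D.
      At Z: no right child.
      Visit Z.
    At H: no right child.
    Visit H.
  At R: go right to V.
    At V: go left to N.
      N is a leaf — visit N.
    At V: go right to F.
      F is a leaf — visit F.
    Visit V.
  Visit R.
At X: go right to U.
  At U: go left to Q.
    At Q: no left child.
    At Q: go right to B.
      At B: no left child.
      At B: go right to J.
        J is a leaf — visit J.
      Visit B.
    Visit Q.
  At U: go right to S.
    At S: go left to T.
      At T: no left child.
      At T: go right to P.
        P is a leaf — visit P.
      Visit T.
    At S: no right child.
    Visit S.
  Visit U.
Visit X.

D Z H N F V R J B Q P T S U X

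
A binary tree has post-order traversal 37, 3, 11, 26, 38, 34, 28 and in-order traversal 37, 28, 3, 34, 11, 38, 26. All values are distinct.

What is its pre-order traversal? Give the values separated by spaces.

28 37 34 3 38 11 26

The last element of post-order is the root; it splits in-order into left and right subtrees.
Root 28: left subtree has 1 node {37}, right has 5 {3, 34, 11, 38, 26}.
  Root 34: left subtree has 1 node {3}, right has 3 {11, 38, 26}.
    Root 38: left subtree has 1 node {11}, right has 1 {26}.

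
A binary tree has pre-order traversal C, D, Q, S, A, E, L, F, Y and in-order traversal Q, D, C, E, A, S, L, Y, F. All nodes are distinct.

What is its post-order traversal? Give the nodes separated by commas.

The first element of pre-order is the root; it splits in-order into left and right subtrees.
Root C: left subtree has 2 nodes {Q, D}, right has 6 {E, A, S, L, Y, F}.
  Root D: left subtree has 1 node {Q}, right has 0 { }.
  Root S: left subtree has 2 nodes {E, A}, right has 3 {L, Y, F}.
    Root A: left subtree has 1 node {E}, right has 0 { }.
    Root L: left subtree has 0 nodes { }, right has 2 {Y, F}.
      Root F: left subtree has 1 node {Y}, right has 0 { }.

Q, D, E, A, Y, F, L, S, C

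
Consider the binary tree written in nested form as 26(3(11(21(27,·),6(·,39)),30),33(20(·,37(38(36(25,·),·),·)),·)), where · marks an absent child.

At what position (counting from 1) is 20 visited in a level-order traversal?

Level-order visits nodes level by level from the root, left to right within each level.
Level 0: 26
Level 1: 3, 33
Level 2: 11, 30, 20
Level 3: 21, 6, 37
Level 4: 27, 39, 38
Level 5: 36
Level 6: 25
Full level-order sequence: 26, 3, 33, 11, 30, 20, 21, 6, 37, 27, 39, 38, 36, 25.

6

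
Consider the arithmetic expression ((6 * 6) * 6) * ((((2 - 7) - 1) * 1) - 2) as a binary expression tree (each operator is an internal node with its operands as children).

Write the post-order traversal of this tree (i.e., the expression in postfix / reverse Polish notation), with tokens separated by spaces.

Post-order on an expression tree gives postfix notation: for each operator, emit left operand, right operand, then the operator.

6 6 * 6 * 2 7 - 1 - 1 * 2 - *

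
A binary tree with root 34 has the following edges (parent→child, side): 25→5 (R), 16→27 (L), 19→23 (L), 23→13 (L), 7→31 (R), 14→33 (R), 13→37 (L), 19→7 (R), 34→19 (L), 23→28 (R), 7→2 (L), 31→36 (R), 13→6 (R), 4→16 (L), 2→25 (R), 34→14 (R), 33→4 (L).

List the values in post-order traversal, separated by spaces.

37 6 13 28 23 5 25 2 36 31 7 19 27 16 4 33 14 34

Post-order visits the left subtree, then the right subtree, then the node.
At 34: go left to 19.
  At 19: go left to 23.
    At 23: go left to 13.
      At 13: go left to 37.
        37 is a leaf — visit 37.
      At 13: go right to 6.
        6 is a leaf — visit 6.
      Visit 13.
    At 23: go right to 28.
      28 is a leaf — visit 28.
    Visit 23.
  At 19: go right to 7.
    At 7: go left to 2.
      At 2: no left child.
      At 2: go right to 25.
        At 25: no left child.
        At 25: go right to 5.
          5 is a leaf — visit 5.
        Visit 25.
      Visit 2.
    At 7: go right to 31.
      At 31: no left child.
      At 31: go right to 36.
        36 is a leaf — visit 36.
      Visit 31.
    Visit 7.
  Visit 19.
At 34: go right to 14.
  At 14: no left child.
  At 14: go right to 33.
    At 33: go left to 4.
      At 4: go left to 16.
        At 16: go left to 27.
          27 is a leaf — visit 27.
        At 16: no right child.
        Visit 16.
      At 4: no right child.
      Visit 4.
    At 33: no right child.
    Visit 33.
  Visit 14.
Visit 34.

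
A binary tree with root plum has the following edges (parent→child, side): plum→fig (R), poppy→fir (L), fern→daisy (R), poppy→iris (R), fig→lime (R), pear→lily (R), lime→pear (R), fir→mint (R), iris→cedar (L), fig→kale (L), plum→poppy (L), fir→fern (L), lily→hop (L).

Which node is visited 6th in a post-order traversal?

Post-order visits the left subtree, then the right subtree, then the node.
At plum: go left to poppy.
  At poppy: go left to fir.
    At fir: go left to fern.
      At fern: no left child.
      At fern: go right to daisy.
        daisy is a leaf — visit daisy.
      Visit fern.
    At fir: go right to mint.
      mint is a leaf — visit mint.
    Visit fir.
  At poppy: go right to iris.
    At iris: go left to cedar.
      cedar is a leaf — visit cedar.
    At iris: no right child.
    Visit iris.
  Visit poppy.
At plum: go right to fig.
  At fig: go left to kale.
    kale is a leaf — visit kale.
  At fig: go right to lime.
    At lime: no left child.
    At lime: go right to pear.
      At pear: no left child.
      At pear: go right to lily.
        At lily: go left to hop.
          hop is a leaf — visit hop.
        At lily: no right child.
        Visit lily.
      Visit pear.
    Visit lime.
  Visit fig.
Visit plum.
Full post-order sequence: daisy, fern, mint, fir, cedar, iris, poppy, kale, hop, lily, pear, lime, fig, plum.

iris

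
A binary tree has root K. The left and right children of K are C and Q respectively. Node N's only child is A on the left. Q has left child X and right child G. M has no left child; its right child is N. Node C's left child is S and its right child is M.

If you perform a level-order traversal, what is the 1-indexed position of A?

Level-order visits nodes level by level from the root, left to right within each level.
Level 0: K
Level 1: C, Q
Level 2: S, M, X, G
Level 3: N
Level 4: A
Full level-order sequence: K, C, Q, S, M, X, G, N, A.

9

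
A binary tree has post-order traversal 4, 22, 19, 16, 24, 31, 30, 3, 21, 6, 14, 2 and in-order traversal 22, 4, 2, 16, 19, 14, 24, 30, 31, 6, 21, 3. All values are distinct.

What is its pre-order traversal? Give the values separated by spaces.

2 22 4 14 16 19 6 30 24 31 21 3

The last element of post-order is the root; it splits in-order into left and right subtrees.
Root 2: left subtree has 2 nodes {22, 4}, right has 9 {16, 19, 14, 24, 30, 31, 6, 21, 3}.
  Root 22: left subtree has 0 nodes { }, right has 1 {4}.
  Root 14: left subtree has 2 nodes {16, 19}, right has 6 {24, 30, 31, 6, 21, 3}.
    Root 16: left subtree has 0 nodes { }, right has 1 {19}.
    Root 6: left subtree has 3 nodes {24, 30, 31}, right has 2 {21, 3}.
      Root 30: left subtree has 1 node {24}, right has 1 {31}.
      Root 21: left subtree has 0 nodes { }, right has 1 {3}.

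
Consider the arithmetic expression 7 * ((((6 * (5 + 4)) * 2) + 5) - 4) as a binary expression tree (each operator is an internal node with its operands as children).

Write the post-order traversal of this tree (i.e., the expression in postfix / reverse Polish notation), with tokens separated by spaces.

Post-order on an expression tree gives postfix notation: for each operator, emit left operand, right operand, then the operator.

7 6 5 4 + * 2 * 5 + 4 - *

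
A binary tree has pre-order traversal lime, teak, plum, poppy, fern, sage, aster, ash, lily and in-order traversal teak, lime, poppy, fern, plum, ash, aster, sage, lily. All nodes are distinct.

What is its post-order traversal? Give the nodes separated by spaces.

The first element of pre-order is the root; it splits in-order into left and right subtrees.
Root lime: left subtree has 1 node {teak}, right has 7 {poppy, fern, plum, ash, aster, sage, lily}.
  Root plum: left subtree has 2 nodes {poppy, fern}, right has 4 {ash, aster, sage, lily}.
    Root poppy: left subtree has 0 nodes { }, right has 1 {fern}.
    Root sage: left subtree has 2 nodes {ash, aster}, right has 1 {lily}.
      Root aster: left subtree has 1 node {ash}, right has 0 { }.

teak fern poppy ash aster lily sage plum lime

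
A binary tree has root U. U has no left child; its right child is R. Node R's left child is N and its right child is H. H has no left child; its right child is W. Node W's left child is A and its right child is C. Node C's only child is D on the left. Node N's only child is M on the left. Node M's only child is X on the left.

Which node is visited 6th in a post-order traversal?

C

Post-order visits the left subtree, then the right subtree, then the node.
At U: no left child.
At U: go right to R.
  At R: go left to N.
    At N: go left to M.
      At M: go left to X.
        X is a leaf — visit X.
      At M: no right child.
      Visit M.
    At N: no right child.
    Visit N.
  At R: go right to H.
    At H: no left child.
    At H: go right to W.
      At W: go left to A.
        A is a leaf — visit A.
      At W: go right to C.
        At C: go left to D.
          D is a leaf — visit D.
        At C: no right child.
        Visit C.
      Visit W.
    Visit H.
  Visit R.
Visit U.
Full post-order sequence: X, M, N, A, D, C, W, H, R, U.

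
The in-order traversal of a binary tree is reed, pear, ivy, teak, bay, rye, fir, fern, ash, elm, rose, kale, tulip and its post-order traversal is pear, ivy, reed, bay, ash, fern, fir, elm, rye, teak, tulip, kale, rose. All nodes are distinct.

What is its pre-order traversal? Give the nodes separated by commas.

rose, teak, reed, ivy, pear, rye, bay, elm, fir, fern, ash, kale, tulip

The last element of post-order is the root; it splits in-order into left and right subtrees.
Root rose: left subtree has 10 nodes {reed, pear, ivy, teak, bay, rye, fir, fern, ash, elm}, right has 2 {kale, tulip}.
  Root teak: left subtree has 3 nodes {reed, pear, ivy}, right has 6 {bay, rye, fir, fern, ash, elm}.
    Root reed: left subtree has 0 nodes { }, right has 2 {pear, ivy}.
      Root ivy: left subtree has 1 node {pear}, right has 0 { }.
    Root rye: left subtree has 1 node {bay}, right has 4 {fir, fern, ash, elm}.
      Root elm: left subtree has 3 nodes {fir, fern, ash}, right has 0 { }.
        Root fir: left subtree has 0 nodes { }, right has 2 {fern, ash}.
          Root fern: left subtree has 0 nodes { }, right has 1 {ash}.
  Root kale: left subtree has 0 nodes { }, right has 1 {tulip}.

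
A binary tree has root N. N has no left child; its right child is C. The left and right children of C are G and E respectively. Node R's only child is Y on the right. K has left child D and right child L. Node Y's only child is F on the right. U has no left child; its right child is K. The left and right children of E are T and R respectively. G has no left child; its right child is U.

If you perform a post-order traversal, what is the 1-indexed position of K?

Post-order visits the left subtree, then the right subtree, then the node.
At N: no left child.
At N: go right to C.
  At C: go left to G.
    At G: no left child.
    At G: go right to U.
      At U: no left child.
      At U: go right to K.
        At K: go left to D.
          D is a leaf — visit D.
        At K: go right to L.
          L is a leaf — visit L.
        Visit K.
      Visit U.
    Visit G.
  At C: go right to E.
    At E: go left to T.
      T is a leaf — visit T.
    At E: go right to R.
      At R: no left child.
      At R: go right to Y.
        At Y: no left child.
        At Y: go right to F.
          F is a leaf — visit F.
        Visit Y.
      Visit R.
    Visit E.
  Visit C.
Visit N.
Full post-order sequence: D, L, K, U, G, T, F, Y, R, E, C, N.

3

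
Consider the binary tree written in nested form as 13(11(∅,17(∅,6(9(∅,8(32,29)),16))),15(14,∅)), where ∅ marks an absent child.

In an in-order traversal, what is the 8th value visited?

16

In-order visits the left subtree, then the node, then the right subtree.
At 13: go left to 11.
  At 11: no left child.
  Visit 11.
  At 11: go right to 17.
    At 17: no left child.
    Visit 17.
    At 17: go right to 6.
      At 6: go left to 9.
        At 9: no left child.
        Visit 9.
        At 9: go right to 8.
          At 8: go left to 32.
            32 is a leaf — visit 32.
          Visit 8.
          At 8: go right to 29.
            29 is a leaf — visit 29.
      Visit 6.
      At 6: go right to 16.
        16 is a leaf — visit 16.
Visit 13.
At 13: go right to 15.
  At 15: go left to 14.
    14 is a leaf — visit 14.
  Visit 15.
  At 15: no right child.
Full in-order sequence: 11, 17, 9, 32, 8, 29, 6, 16, 13, 14, 15.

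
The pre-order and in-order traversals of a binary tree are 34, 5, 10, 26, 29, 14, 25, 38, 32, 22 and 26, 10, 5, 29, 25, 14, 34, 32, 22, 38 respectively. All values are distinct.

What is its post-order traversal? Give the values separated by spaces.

26 10 25 14 29 5 22 32 38 34

The first element of pre-order is the root; it splits in-order into left and right subtrees.
Root 34: left subtree has 6 nodes {26, 10, 5, 29, 25, 14}, right has 3 {32, 22, 38}.
  Root 5: left subtree has 2 nodes {26, 10}, right has 3 {29, 25, 14}.
    Root 10: left subtree has 1 node {26}, right has 0 { }.
    Root 29: left subtree has 0 nodes { }, right has 2 {25, 14}.
      Root 14: left subtree has 1 node {25}, right has 0 { }.
  Root 38: left subtree has 2 nodes {32, 22}, right has 0 { }.
    Root 32: left subtree has 0 nodes { }, right has 1 {22}.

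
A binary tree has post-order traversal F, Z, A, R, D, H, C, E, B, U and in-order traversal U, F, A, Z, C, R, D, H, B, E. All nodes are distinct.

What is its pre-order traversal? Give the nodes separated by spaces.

U B C A F Z H D R E

The last element of post-order is the root; it splits in-order into left and right subtrees.
Root U: left subtree has 0 nodes { }, right has 9 {F, A, Z, C, R, D, H, B, E}.
  Root B: left subtree has 7 nodes {F, A, Z, C, R, D, H}, right has 1 {E}.
    Root C: left subtree has 3 nodes {F, A, Z}, right has 3 {R, D, H}.
      Root A: left subtree has 1 node {F}, right has 1 {Z}.
      Root H: left subtree has 2 nodes {R, D}, right has 0 { }.
        Root D: left subtree has 1 node {R}, right has 0 { }.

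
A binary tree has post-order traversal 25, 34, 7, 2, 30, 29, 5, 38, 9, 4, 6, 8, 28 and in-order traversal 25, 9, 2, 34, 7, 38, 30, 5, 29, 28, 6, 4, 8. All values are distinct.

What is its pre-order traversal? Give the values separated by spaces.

28 9 25 38 2 7 34 5 30 29 8 6 4

The last element of post-order is the root; it splits in-order into left and right subtrees.
Root 28: left subtree has 9 nodes {25, 9, 2, 34, 7, 38, 30, 5, 29}, right has 3 {6, 4, 8}.
  Root 9: left subtree has 1 node {25}, right has 7 {2, 34, 7, 38, 30, 5, 29}.
    Root 38: left subtree has 3 nodes {2, 34, 7}, right has 3 {30, 5, 29}.
      Root 2: left subtree has 0 nodes { }, right has 2 {34, 7}.
        Root 7: left subtree has 1 node {34}, right has 0 { }.
      Root 5: left subtree has 1 node {30}, right has 1 {29}.
  Root 8: left subtree has 2 nodes {6, 4}, right has 0 { }.
    Root 6: left subtree has 0 nodes { }, right has 1 {4}.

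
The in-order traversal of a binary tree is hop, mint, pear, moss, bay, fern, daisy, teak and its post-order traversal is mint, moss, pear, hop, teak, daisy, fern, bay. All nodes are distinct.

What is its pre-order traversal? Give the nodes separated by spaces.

bay hop pear mint moss fern daisy teak

The last element of post-order is the root; it splits in-order into left and right subtrees.
Root bay: left subtree has 4 nodes {hop, mint, pear, moss}, right has 3 {fern, daisy, teak}.
  Root hop: left subtree has 0 nodes { }, right has 3 {mint, pear, moss}.
    Root pear: left subtree has 1 node {mint}, right has 1 {moss}.
  Root fern: left subtree has 0 nodes { }, right has 2 {daisy, teak}.
    Root daisy: left subtree has 0 nodes { }, right has 1 {teak}.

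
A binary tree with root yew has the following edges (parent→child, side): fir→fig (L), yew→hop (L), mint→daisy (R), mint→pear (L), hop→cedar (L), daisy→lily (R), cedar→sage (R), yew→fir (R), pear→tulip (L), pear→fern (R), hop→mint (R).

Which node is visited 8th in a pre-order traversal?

Pre-order visits the node, then its left subtree, then its right subtree.
Visit yew.
At yew: go left to hop.
  Visit hop.
  At hop: go left to cedar.
    Visit cedar.
    At cedar: no left child.
    At cedar: go right to sage.
      sage is a leaf — visit sage.
  At hop: go right to mint.
    Visit mint.
    At mint: go left to pear.
      Visit pear.
      At pear: go left to tulip.
        tulip is a leaf — visit tulip.
      At pear: go right to fern.
        fern is a leaf — visit fern.
    At mint: go right to daisy.
      Visit daisy.
      At daisy: no left child.
      At daisy: go right to lily.
        lily is a leaf — visit lily.
At yew: go right to fir.
  Visit fir.
  At fir: go left to fig.
    fig is a leaf — visit fig.
  At fir: no right child.
Full pre-order sequence: yew, hop, cedar, sage, mint, pear, tulip, fern, daisy, lily, fir, fig.

fern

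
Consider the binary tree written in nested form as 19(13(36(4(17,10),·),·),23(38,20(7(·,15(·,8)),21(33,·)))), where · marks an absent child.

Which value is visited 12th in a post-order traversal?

20

Post-order visits the left subtree, then the right subtree, then the node.
At 19: go left to 13.
  At 13: go left to 36.
    At 36: go left to 4.
      At 4: go left to 17.
        17 is a leaf — visit 17.
      At 4: go right to 10.
        10 is a leaf — visit 10.
      Visit 4.
    At 36: no right child.
    Visit 36.
  At 13: no right child.
  Visit 13.
At 19: go right to 23.
  At 23: go left to 38.
    38 is a leaf — visit 38.
  At 23: go right to 20.
    At 20: go left to 7.
      At 7: no left child.
      At 7: go right to 15.
        At 15: no left child.
        At 15: go right to 8.
          8 is a leaf — visit 8.
        Visit 15.
      Visit 7.
    At 20: go right to 21.
      At 21: go left to 33.
        33 is a leaf — visit 33.
      At 21: no right child.
      Visit 21.
    Visit 20.
  Visit 23.
Visit 19.
Full post-order sequence: 17, 10, 4, 36, 13, 38, 8, 15, 7, 33, 21, 20, 23, 19.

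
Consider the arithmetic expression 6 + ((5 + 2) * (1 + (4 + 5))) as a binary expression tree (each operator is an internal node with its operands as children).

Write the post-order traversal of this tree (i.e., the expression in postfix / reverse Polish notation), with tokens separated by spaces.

Post-order on an expression tree gives postfix notation: for each operator, emit left operand, right operand, then the operator.

6 5 2 + 1 4 5 + + * +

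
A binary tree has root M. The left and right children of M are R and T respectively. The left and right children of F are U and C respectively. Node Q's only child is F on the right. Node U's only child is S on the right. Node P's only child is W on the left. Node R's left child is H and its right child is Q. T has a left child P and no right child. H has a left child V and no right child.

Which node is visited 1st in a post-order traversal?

Post-order visits the left subtree, then the right subtree, then the node.
At M: go left to R.
  At R: go left to H.
    At H: go left to V.
      V is a leaf — visit V.
    At H: no right child.
    Visit H.
  At R: go right to Q.
    At Q: no left child.
    At Q: go right to F.
      At F: go left to U.
        At U: no left child.
        At U: go right to S.
          S is a leaf — visit S.
        Visit U.
      At F: go right to C.
        C is a leaf — visit C.
      Visit F.
    Visit Q.
  Visit R.
At M: go right to T.
  At T: go left to P.
    At P: go left to W.
      W is a leaf — visit W.
    At P: no right child.
    Visit P.
  At T: no right child.
  Visit T.
Visit M.
Full post-order sequence: V, H, S, U, C, F, Q, R, W, P, T, M.

V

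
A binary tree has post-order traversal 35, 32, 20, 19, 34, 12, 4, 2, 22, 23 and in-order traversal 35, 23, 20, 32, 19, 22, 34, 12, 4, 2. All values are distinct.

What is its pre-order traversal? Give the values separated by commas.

23, 35, 22, 19, 20, 32, 2, 4, 12, 34

The last element of post-order is the root; it splits in-order into left and right subtrees.
Root 23: left subtree has 1 node {35}, right has 8 {20, 32, 19, 22, 34, 12, 4, 2}.
  Root 22: left subtree has 3 nodes {20, 32, 19}, right has 4 {34, 12, 4, 2}.
    Root 19: left subtree has 2 nodes {20, 32}, right has 0 { }.
      Root 20: left subtree has 0 nodes { }, right has 1 {32}.
    Root 2: left subtree has 3 nodes {34, 12, 4}, right has 0 { }.
      Root 4: left subtree has 2 nodes {34, 12}, right has 0 { }.
        Root 12: left subtree has 1 node {34}, right has 0 { }.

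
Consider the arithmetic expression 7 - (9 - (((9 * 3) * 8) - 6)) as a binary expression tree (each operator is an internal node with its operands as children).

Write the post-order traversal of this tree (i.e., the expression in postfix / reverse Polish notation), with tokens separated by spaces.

7 9 9 3 * 8 * 6 - - -

Post-order on an expression tree gives postfix notation: for each operator, emit left operand, right operand, then the operator.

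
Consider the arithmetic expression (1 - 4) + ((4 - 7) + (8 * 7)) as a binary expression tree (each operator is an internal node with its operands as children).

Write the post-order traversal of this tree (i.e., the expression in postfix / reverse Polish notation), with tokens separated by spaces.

1 4 - 4 7 - 8 7 * + +

Post-order on an expression tree gives postfix notation: for each operator, emit left operand, right operand, then the operator.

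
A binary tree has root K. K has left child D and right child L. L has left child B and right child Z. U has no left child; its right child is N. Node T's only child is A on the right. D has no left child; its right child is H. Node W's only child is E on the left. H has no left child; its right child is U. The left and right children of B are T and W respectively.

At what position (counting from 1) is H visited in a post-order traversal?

Post-order visits the left subtree, then the right subtree, then the node.
At K: go left to D.
  At D: no left child.
  At D: go right to H.
    At H: no left child.
    At H: go right to U.
      At U: no left child.
      At U: go right to N.
        N is a leaf — visit N.
      Visit U.
    Visit H.
  Visit D.
At K: go right to L.
  At L: go left to B.
    At B: go left to T.
      At T: no left child.
      At T: go right to A.
        A is a leaf — visit A.
      Visit T.
    At B: go right to W.
      At W: go left to E.
        E is a leaf — visit E.
      At W: no right child.
      Visit W.
    Visit B.
  At L: go right to Z.
    Z is a leaf — visit Z.
  Visit L.
Visit K.
Full post-order sequence: N, U, H, D, A, T, E, W, B, Z, L, K.

3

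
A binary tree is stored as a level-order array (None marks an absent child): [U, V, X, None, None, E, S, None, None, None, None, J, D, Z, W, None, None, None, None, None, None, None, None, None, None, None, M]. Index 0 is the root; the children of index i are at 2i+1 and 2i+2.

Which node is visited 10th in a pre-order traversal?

W

Pre-order visits the node, then its left subtree, then its right subtree.
Visit U.
At U: go left to V.
  V is a leaf — visit V.
At U: go right to X.
  Visit X.
  At X: go left to E.
    Visit E.
    At E: go left to J.
      J is a leaf — visit J.
    At E: go right to D.
      Visit D.
      At D: no left child.
      At D: go right to M.
        M is a leaf — visit M.
  At X: go right to S.
    Visit S.
    At S: go left to Z.
      Z is a leaf — visit Z.
    At S: go right to W.
      W is a leaf — visit W.
Full pre-order sequence: U, V, X, E, J, D, M, S, Z, W.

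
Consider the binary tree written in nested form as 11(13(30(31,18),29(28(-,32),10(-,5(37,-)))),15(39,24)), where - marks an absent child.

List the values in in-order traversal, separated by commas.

31, 30, 18, 13, 28, 32, 29, 10, 37, 5, 11, 39, 15, 24

In-order visits the left subtree, then the node, then the right subtree.
At 11: go left to 13.
  At 13: go left to 30.
    At 30: go left to 31.
      31 is a leaf — visit 31.
    Visit 30.
    At 30: go right to 18.
      18 is a leaf — visit 18.
  Visit 13.
  At 13: go right to 29.
    At 29: go left to 28.
      At 28: no left child.
      Visit 28.
      At 28: go right to 32.
        32 is a leaf — visit 32.
    Visit 29.
    At 29: go right to 10.
      At 10: no left child.
      Visit 10.
      At 10: go right to 5.
        At 5: go left to 37.
          37 is a leaf — visit 37.
        Visit 5.
        At 5: no right child.
Visit 11.
At 11: go right to 15.
  At 15: go left to 39.
    39 is a leaf — visit 39.
  Visit 15.
  At 15: go right to 24.
    24 is a leaf — visit 24.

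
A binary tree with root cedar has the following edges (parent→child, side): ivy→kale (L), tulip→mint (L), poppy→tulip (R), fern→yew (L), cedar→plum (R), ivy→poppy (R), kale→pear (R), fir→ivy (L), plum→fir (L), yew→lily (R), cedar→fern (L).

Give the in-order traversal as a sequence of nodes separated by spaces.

In-order visits the left subtree, then the node, then the right subtree.
At cedar: go left to fern.
  At fern: go left to yew.
    At yew: no left child.
    Visit yew.
    At yew: go right to lily.
      lily is a leaf — visit lily.
  Visit fern.
  At fern: no right child.
Visit cedar.
At cedar: go right to plum.
  At plum: go left to fir.
    At fir: go left to ivy.
      At ivy: go left to kale.
        At kale: no left child.
        Visit kale.
        At kale: go right to pear.
          pear is a leaf — visit pear.
      Visit ivy.
      At ivy: go right to poppy.
        At poppy: no left child.
        Visit poppy.
        At poppy: go right to tulip.
          At tulip: go left to mint.
            mint is a leaf — visit mint.
          Visit tulip.
          At tulip: no right child.
    Visit fir.
    At fir: no right child.
  Visit plum.
  At plum: no right child.

yew lily fern cedar kale pear ivy poppy mint tulip fir plum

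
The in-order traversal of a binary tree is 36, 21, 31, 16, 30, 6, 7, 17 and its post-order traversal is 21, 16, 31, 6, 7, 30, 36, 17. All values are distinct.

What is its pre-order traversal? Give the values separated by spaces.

The last element of post-order is the root; it splits in-order into left and right subtrees.
Root 17: left subtree has 7 nodes {36, 21, 31, 16, 30, 6, 7}, right has 0 { }.
  Root 36: left subtree has 0 nodes { }, right has 6 {21, 31, 16, 30, 6, 7}.
    Root 30: left subtree has 3 nodes {21, 31, 16}, right has 2 {6, 7}.
      Root 31: left subtree has 1 node {21}, right has 1 {16}.
      Root 7: left subtree has 1 node {6}, right has 0 { }.

17 36 30 31 21 16 7 6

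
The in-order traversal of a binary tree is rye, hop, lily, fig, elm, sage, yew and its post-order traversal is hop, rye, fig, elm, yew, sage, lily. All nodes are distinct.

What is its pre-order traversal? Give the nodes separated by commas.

lily, rye, hop, sage, elm, fig, yew

The last element of post-order is the root; it splits in-order into left and right subtrees.
Root lily: left subtree has 2 nodes {rye, hop}, right has 4 {fig, elm, sage, yew}.
  Root rye: left subtree has 0 nodes { }, right has 1 {hop}.
  Root sage: left subtree has 2 nodes {fig, elm}, right has 1 {yew}.
    Root elm: left subtree has 1 node {fig}, right has 0 { }.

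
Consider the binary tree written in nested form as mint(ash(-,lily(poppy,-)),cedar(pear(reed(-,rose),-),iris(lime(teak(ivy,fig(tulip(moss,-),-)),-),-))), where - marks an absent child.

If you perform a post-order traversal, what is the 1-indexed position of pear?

Post-order visits the left subtree, then the right subtree, then the node.
At mint: go left to ash.
  At ash: no left child.
  At ash: go right to lily.
    At lily: go left to poppy.
      poppy is a leaf — visit poppy.
    At lily: no right child.
    Visit lily.
  Visit ash.
At mint: go right to cedar.
  At cedar: go left to pear.
    At pear: go left to reed.
      At reed: no left child.
      At reed: go right to rose.
        rose is a leaf — visit rose.
      Visit reed.
    At pear: no right child.
    Visit pear.
  At cedar: go right to iris.
    At iris: go left to lime.
      At lime: go left to teak.
        At teak: go left to ivy.
          ivy is a leaf — visit ivy.
        At teak: go right to fig.
          At fig: go left to tulip.
            At tulip: go left to moss.
              moss is a leaf — visit moss.
            At tulip: no right child.
            Visit tulip.
          At fig: no right child.
          Visit fig.
        Visit teak.
      At lime: no right child.
      Visit lime.
    At iris: no right child.
    Visit iris.
  Visit cedar.
Visit mint.
Full post-order sequence: poppy, lily, ash, rose, reed, pear, ivy, moss, tulip, fig, teak, lime, iris, cedar, mint.

6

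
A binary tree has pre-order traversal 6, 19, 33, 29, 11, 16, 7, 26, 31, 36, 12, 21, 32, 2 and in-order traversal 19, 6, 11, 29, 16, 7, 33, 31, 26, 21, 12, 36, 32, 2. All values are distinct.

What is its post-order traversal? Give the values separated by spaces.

19 11 7 16 29 31 21 12 2 32 36 26 33 6

The first element of pre-order is the root; it splits in-order into left and right subtrees.
Root 6: left subtree has 1 node {19}, right has 12 {11, 29, 16, 7, 33, 31, 26, 21, 12, 36, 32, 2}.
  Root 33: left subtree has 4 nodes {11, 29, 16, 7}, right has 7 {31, 26, 21, 12, 36, 32, 2}.
    Root 29: left subtree has 1 node {11}, right has 2 {16, 7}.
      Root 16: left subtree has 0 nodes { }, right has 1 {7}.
    Root 26: left subtree has 1 node {31}, right has 5 {21, 12, 36, 32, 2}.
      Root 36: left subtree has 2 nodes {21, 12}, right has 2 {32, 2}.
        Root 12: left subtree has 1 node {21}, right has 0 { }.
        Root 32: left subtree has 0 nodes { }, right has 1 {2}.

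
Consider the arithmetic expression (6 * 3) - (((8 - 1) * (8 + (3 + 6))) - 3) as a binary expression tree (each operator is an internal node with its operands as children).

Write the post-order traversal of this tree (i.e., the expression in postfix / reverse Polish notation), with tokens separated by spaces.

Post-order on an expression tree gives postfix notation: for each operator, emit left operand, right operand, then the operator.

6 3 * 8 1 - 8 3 6 + + * 3 - -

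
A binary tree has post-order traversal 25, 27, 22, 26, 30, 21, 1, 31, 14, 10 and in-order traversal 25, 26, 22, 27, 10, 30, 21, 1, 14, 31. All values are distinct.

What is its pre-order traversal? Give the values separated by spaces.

10 26 25 22 27 14 1 21 30 31

The last element of post-order is the root; it splits in-order into left and right subtrees.
Root 10: left subtree has 4 nodes {25, 26, 22, 27}, right has 5 {30, 21, 1, 14, 31}.
  Root 26: left subtree has 1 node {25}, right has 2 {22, 27}.
    Root 22: left subtree has 0 nodes { }, right has 1 {27}.
  Root 14: left subtree has 3 nodes {30, 21, 1}, right has 1 {31}.
    Root 1: left subtree has 2 nodes {30, 21}, right has 0 { }.
      Root 21: left subtree has 1 node {30}, right has 0 { }.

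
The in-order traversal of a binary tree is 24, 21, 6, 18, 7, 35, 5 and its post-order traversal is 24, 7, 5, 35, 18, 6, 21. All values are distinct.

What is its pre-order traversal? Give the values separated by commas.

The last element of post-order is the root; it splits in-order into left and right subtrees.
Root 21: left subtree has 1 node {24}, right has 5 {6, 18, 7, 35, 5}.
  Root 6: left subtree has 0 nodes { }, right has 4 {18, 7, 35, 5}.
    Root 18: left subtree has 0 nodes { }, right has 3 {7, 35, 5}.
      Root 35: left subtree has 1 node {7}, right has 1 {5}.

21, 24, 6, 18, 35, 7, 5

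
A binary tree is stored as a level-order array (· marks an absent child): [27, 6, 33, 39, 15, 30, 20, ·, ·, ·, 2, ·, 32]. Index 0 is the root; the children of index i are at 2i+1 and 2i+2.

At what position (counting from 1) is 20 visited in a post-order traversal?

Post-order visits the left subtree, then the right subtree, then the node.
At 27: go left to 6.
  At 6: go left to 39.
    39 is a leaf — visit 39.
  At 6: go right to 15.
    At 15: no left child.
    At 15: go right to 2.
      2 is a leaf — visit 2.
    Visit 15.
  Visit 6.
At 27: go right to 33.
  At 33: go left to 30.
    At 30: no left child.
    At 30: go right to 32.
      32 is a leaf — visit 32.
    Visit 30.
  At 33: go right to 20.
    20 is a leaf — visit 20.
  Visit 33.
Visit 27.
Full post-order sequence: 39, 2, 15, 6, 32, 30, 20, 33, 27.

7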